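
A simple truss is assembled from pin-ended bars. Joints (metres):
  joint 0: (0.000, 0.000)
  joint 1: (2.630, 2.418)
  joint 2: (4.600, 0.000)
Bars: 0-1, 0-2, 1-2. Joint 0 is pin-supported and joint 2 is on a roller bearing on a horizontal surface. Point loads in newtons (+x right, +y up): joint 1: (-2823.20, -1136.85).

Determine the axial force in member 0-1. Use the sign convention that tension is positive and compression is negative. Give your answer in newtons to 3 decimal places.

N=3 nodes, M=3 members, R=3 reactions → 2N=6, M+R=6
member 0 (0-1): L=3.5726, (cx,cy)=(0.7362,0.6768)
member 1 (0-2): L=4.6000, (cx,cy)=(1.0000,0.0000)
member 2 (1-2): L=3.1189, (cx,cy)=(0.6316,-0.7753)
solve A·x = −loads:
  F[0-1] = -2912.0109 N (compression)
  F[0-2] = -679.5112 N (compression)
  F[1-2] = +1075.8055 N (tension)
  Rx@0 = +2823.2000 N
  Ry@0 = +1970.8896 N
  Ry@2 = -834.0396 N

-2912.011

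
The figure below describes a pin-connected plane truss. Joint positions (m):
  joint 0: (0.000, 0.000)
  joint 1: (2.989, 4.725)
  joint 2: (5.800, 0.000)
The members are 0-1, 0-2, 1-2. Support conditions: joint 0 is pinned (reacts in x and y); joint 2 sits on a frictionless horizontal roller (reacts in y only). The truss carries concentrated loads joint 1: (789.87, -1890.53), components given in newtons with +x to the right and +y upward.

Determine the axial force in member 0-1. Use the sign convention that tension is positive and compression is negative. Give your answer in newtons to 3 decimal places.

N=3 nodes, M=3 members, R=3 reactions → 2N=6, M+R=6
member 0 (0-1): L=5.5910, (cx,cy)=(0.5346,0.8451)
member 1 (0-2): L=5.8000, (cx,cy)=(1.0000,0.0000)
member 2 (1-2): L=5.4979, (cx,cy)=(0.5113,-0.8594)
solve A·x = −loads:
  F[0-1] = -322.7817 N (compression)
  F[0-2] = +962.4308 N (tension)
  F[1-2] = -1882.3860 N (compression)
  Rx@0 = -789.8700 N
  Ry@0 = +272.7835 N
  Ry@2 = +1617.7465 N

-322.782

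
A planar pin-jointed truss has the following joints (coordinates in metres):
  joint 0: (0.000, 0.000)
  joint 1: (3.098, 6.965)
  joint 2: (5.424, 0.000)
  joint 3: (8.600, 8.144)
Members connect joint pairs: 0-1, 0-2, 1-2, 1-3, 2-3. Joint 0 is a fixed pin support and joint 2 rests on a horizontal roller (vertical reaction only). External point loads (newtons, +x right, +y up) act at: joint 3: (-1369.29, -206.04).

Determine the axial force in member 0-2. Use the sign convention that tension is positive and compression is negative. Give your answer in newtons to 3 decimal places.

N=4 nodes, M=5 members, R=3 reactions → 2N=8, M+R=8
member 0 (0-1): L=7.6229, (cx,cy)=(0.4064,0.9137)
member 1 (0-2): L=5.4240, (cx,cy)=(1.0000,0.0000)
member 2 (1-2): L=7.3431, (cx,cy)=(0.3168,-0.9485)
member 3 (1-3): L=5.6269, (cx,cy)=(0.9778,0.2095)
member 4 (2-3): L=8.7414, (cx,cy)=(0.3633,0.9317)
solve A·x = −loads:
  F[0-1] = -2118.1183 N (compression)
  F[0-2] = -508.4736 N (compression)
  F[1-2] = +1722.6263 N (tension)
  F[1-3] = -1438.4026 N (compression)
  F[2-3] = +102.3411 N (tension)
  Rx@0 = +1369.2900 N
  Ry@0 = +1935.3088 N
  Ry@2 = -1729.2688 N

-508.474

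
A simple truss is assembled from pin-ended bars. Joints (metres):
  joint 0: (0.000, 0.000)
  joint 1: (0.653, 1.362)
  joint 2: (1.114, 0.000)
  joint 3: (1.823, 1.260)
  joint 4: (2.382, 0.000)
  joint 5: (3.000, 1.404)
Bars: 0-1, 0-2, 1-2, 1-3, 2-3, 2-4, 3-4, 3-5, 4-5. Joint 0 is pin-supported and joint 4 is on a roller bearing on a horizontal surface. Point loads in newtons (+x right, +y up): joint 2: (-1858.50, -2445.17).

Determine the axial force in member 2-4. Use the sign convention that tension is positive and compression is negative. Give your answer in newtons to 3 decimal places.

N=6 nodes, M=9 members, R=3 reactions → 2N=12, M+R=12
member 0 (0-1): L=1.5104, (cx,cy)=(0.4323,0.9017)
member 1 (0-2): L=1.1140, (cx,cy)=(1.0000,0.0000)
member 2 (1-2): L=1.4379, (cx,cy)=(0.3206,-0.9472)
member 3 (1-3): L=1.1744, (cx,cy)=(0.9962,-0.0869)
member 4 (2-3): L=1.4458, (cx,cy)=(0.4904,0.8715)
member 5 (2-4): L=1.2680, (cx,cy)=(1.0000,0.0000)
member 6 (3-4): L=1.3784, (cx,cy)=(0.4055,-0.9141)
member 7 (3-5): L=1.1858, (cx,cy)=(0.9926,0.1214)
member 8 (4-5): L=1.5340, (cx,cy)=(0.4029,0.9153)
solve A·x = −loads:
  F[0-1] = -1443.4948 N (compression)
  F[0-2] = -1234.4453 N (compression)
  F[1-2] = +1475.1301 N (tension)
  F[1-3] = -1101.1507 N (compression)
  F[2-3] = +1202.4165 N (tension)
  F[2-4] = +507.3338 N (tension)
  F[3-4] = -1251.0308 N (compression)
  F[3-5] = +0.0000 N (tension)
  F[4-5] = -0.0000 N (compression)
  Rx@0 = +1858.5000 N
  Ry@0 = +1301.6270 N
  Ry@4 = +1143.5430 N

507.334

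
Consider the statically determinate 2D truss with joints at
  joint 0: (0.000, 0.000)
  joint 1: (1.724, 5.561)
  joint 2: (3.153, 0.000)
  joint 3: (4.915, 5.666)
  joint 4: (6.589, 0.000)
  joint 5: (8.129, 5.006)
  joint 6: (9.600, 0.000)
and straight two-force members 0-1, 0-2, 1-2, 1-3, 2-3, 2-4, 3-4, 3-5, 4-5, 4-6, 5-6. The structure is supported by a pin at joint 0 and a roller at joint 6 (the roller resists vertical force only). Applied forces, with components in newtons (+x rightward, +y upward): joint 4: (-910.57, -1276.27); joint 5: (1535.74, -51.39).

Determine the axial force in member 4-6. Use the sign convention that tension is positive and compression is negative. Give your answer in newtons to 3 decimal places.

N=7 nodes, M=11 members, R=3 reactions → 2N=14, M+R=14
member 0 (0-1): L=5.8221, (cx,cy)=(0.2961,0.9552)
member 1 (0-2): L=3.1530, (cx,cy)=(1.0000,0.0000)
member 2 (1-2): L=5.7417, (cx,cy)=(0.2489,-0.9685)
member 3 (1-3): L=3.1927, (cx,cy)=(0.9995,0.0329)
member 4 (2-3): L=5.9336, (cx,cy)=(0.2970,0.9549)
member 5 (2-4): L=3.4360, (cx,cy)=(1.0000,0.0000)
member 6 (3-4): L=5.9081, (cx,cy)=(0.2833,-0.9590)
member 7 (3-5): L=3.2811, (cx,cy)=(0.9796,-0.2012)
member 8 (4-5): L=5.2375, (cx,cy)=(0.2940,0.9558)
member 9 (4-6): L=3.0110, (cx,cy)=(1.0000,0.0000)
member 10 (5-6): L=5.2177, (cx,cy)=(0.2819,-0.9594)
solve A·x = −loads:
  F[0-1] = +411.0893 N (tension)
  F[0-2] = +503.4412 N (tension)
  F[1-2] = -397.9098 N (compression)
  F[1-3] = +220.8810 N (tension)
  F[2-3] = +403.5940 N (tension)
  F[2-4] = +284.5610 N (tension)
  F[3-4] = -513.5207 N (compression)
  F[3-5] = +496.2531 N (tension)
  F[4-5] = +1850.5491 N (tension)
  F[4-6] = +505.5095 N (tension)
  F[5-6] = -1793.0470 N (compression)
  Rx@0 = -625.1700 N
  Ry@0 = -392.6532 N
  Ry@6 = +1720.3132 N

505.510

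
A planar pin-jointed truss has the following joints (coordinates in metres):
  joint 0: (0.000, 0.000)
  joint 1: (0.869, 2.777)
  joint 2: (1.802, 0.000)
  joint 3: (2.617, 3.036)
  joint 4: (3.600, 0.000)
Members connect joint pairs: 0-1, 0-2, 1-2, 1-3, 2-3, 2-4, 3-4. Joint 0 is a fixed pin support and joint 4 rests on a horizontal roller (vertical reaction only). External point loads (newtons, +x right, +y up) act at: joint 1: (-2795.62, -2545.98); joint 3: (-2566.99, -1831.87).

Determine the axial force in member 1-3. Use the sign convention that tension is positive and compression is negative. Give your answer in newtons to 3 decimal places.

-703.935

N=5 nodes, M=7 members, R=3 reactions → 2N=10, M+R=10
member 0 (0-1): L=2.9098, (cx,cy)=(0.2986,0.9544)
member 1 (0-2): L=1.8020, (cx,cy)=(1.0000,0.0000)
member 2 (1-2): L=2.9295, (cx,cy)=(0.3185,-0.9479)
member 3 (1-3): L=1.7671, (cx,cy)=(0.9892,0.1466)
member 4 (2-3): L=3.1435, (cx,cy)=(0.2593,0.9658)
member 5 (2-4): L=1.7980, (cx,cy)=(1.0000,0.0000)
member 6 (3-4): L=3.1912, (cx,cy)=(0.3080,-0.9514)
solve A·x = −loads:
  F[0-1] = -7075.8656 N (compression)
  F[0-2] = -3249.4256 N (compression)
  F[1-2] = +4329.2182 N (tension)
  F[1-3] = -703.9351 N (compression)
  F[2-3] = -4249.0879 N (compression)
  F[2-4] = -769.0128 N (compression)
  F[3-4] = +2496.4931 N (tension)
  Rx@0 = +5362.6100 N
  Ry@0 = +6752.9494 N
  Ry@4 = -2375.0994 N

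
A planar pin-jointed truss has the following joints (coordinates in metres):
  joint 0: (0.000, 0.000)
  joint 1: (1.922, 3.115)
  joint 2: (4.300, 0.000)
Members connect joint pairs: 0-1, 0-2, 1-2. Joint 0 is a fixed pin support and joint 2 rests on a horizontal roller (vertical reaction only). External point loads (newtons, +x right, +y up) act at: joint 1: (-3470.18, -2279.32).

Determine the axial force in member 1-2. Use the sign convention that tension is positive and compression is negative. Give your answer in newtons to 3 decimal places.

N=3 nodes, M=3 members, R=3 reactions → 2N=6, M+R=6
member 0 (0-1): L=3.6602, (cx,cy)=(0.5251,0.8510)
member 1 (0-2): L=4.3000, (cx,cy)=(1.0000,0.0000)
member 2 (1-2): L=3.9189, (cx,cy)=(0.6068,-0.7949)
solve A·x = −loads:
  F[0-1] = -4435.0278 N (compression)
  F[0-2] = -1141.3331 N (compression)
  F[1-2] = +1880.9161 N (tension)
  Rx@0 = +3470.1800 N
  Ry@0 = +3774.3799 N
  Ry@2 = -1495.0599 N

1880.916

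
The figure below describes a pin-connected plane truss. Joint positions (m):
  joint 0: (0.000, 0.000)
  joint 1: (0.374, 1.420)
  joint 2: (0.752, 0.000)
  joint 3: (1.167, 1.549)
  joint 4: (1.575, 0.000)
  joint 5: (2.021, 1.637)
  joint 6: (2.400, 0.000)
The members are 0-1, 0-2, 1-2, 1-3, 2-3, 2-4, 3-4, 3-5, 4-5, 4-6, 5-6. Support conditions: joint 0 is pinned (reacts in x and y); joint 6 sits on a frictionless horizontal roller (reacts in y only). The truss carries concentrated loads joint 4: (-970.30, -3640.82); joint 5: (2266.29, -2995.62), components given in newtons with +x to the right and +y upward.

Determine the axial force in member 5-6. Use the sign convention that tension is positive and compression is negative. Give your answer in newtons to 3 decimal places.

N=7 nodes, M=11 members, R=3 reactions → 2N=14, M+R=14
member 0 (0-1): L=1.4684, (cx,cy)=(0.2547,0.9670)
member 1 (0-2): L=0.7520, (cx,cy)=(1.0000,0.0000)
member 2 (1-2): L=1.4695, (cx,cy)=(0.2572,-0.9663)
member 3 (1-3): L=0.8034, (cx,cy)=(0.9870,0.1606)
member 4 (2-3): L=1.6036, (cx,cy)=(0.2588,0.9659)
member 5 (2-4): L=0.8230, (cx,cy)=(1.0000,0.0000)
member 6 (3-4): L=1.6018, (cx,cy)=(0.2547,-0.9670)
member 7 (3-5): L=0.8585, (cx,cy)=(0.9947,0.1025)
member 8 (4-5): L=1.6967, (cx,cy)=(0.2629,0.9648)
member 9 (4-6): L=0.8250, (cx,cy)=(1.0000,0.0000)
member 10 (5-6): L=1.6803, (cx,cy)=(0.2256,-0.9742)
solve A·x = −loads:
  F[0-1] = -184.8889 N (compression)
  F[0-2] = +1343.0802 N (tension)
  F[1-2] = +169.7404 N (tension)
  F[1-3] = -91.9470 N (compression)
  F[2-3] = -169.8131 N (compression)
  F[2-4] = +1430.6896 N (tension)
  F[3-4] = +166.0298 N (tension)
  F[3-5] = -177.9260 N (compression)
  F[4-5] = +3607.1222 N (tension)
  F[4-6] = +1495.0817 N (tension)
  F[5-6] = -6628.4608 N (compression)
  Rx@0 = -1295.9900 N
  Ry@0 = +178.7916 N
  Ry@6 = +6457.6484 N

-6628.461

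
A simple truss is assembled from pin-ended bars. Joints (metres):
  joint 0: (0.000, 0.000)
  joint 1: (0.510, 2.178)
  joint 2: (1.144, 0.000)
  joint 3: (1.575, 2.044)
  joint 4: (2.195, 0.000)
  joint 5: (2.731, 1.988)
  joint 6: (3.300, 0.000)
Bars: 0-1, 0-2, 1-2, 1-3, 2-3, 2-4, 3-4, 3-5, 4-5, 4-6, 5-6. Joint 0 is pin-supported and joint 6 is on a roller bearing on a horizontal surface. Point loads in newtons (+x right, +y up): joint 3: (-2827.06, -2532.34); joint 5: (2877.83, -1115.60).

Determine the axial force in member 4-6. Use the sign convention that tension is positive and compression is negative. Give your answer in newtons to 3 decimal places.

605.198

N=7 nodes, M=11 members, R=3 reactions → 2N=14, M+R=14
member 0 (0-1): L=2.2369, (cx,cy)=(0.2280,0.9737)
member 1 (0-2): L=1.1440, (cx,cy)=(1.0000,0.0000)
member 2 (1-2): L=2.2684, (cx,cy)=(0.2795,-0.9601)
member 3 (1-3): L=1.0734, (cx,cy)=(0.9922,-0.1248)
member 4 (2-3): L=2.0889, (cx,cy)=(0.2063,0.9785)
member 5 (2-4): L=1.0510, (cx,cy)=(1.0000,0.0000)
member 6 (3-4): L=2.1360, (cx,cy)=(0.2903,-0.9569)
member 7 (3-5): L=1.1574, (cx,cy)=(0.9988,-0.0484)
member 8 (4-5): L=2.0590, (cx,cy)=(0.2603,0.9655)
member 9 (4-6): L=1.1050, (cx,cy)=(1.0000,0.0000)
member 10 (5-6): L=2.0678, (cx,cy)=(0.2752,-0.9614)
solve A·x = −loads:
  F[0-1] = -1574.9486 N (compression)
  F[0-2] = +409.8467 N (tension)
  F[1-2] = +1706.6806 N (tension)
  F[1-3] = -842.6726 N (compression)
  F[2-3] = -1674.6992 N (compression)
  F[2-4] = +1232.3813 N (tension)
  F[3-4] = -1143.9171 N (compression)
  F[3-5] = +1979.8093 N (tension)
  F[4-5] = +1133.7562 N (tension)
  F[4-6] = +605.1982 N (tension)
  F[5-6] = -2199.3755 N (compression)
  Rx@0 = -50.7700 N
  Ry@0 = +1533.4689 N
  Ry@6 = +2114.4711 N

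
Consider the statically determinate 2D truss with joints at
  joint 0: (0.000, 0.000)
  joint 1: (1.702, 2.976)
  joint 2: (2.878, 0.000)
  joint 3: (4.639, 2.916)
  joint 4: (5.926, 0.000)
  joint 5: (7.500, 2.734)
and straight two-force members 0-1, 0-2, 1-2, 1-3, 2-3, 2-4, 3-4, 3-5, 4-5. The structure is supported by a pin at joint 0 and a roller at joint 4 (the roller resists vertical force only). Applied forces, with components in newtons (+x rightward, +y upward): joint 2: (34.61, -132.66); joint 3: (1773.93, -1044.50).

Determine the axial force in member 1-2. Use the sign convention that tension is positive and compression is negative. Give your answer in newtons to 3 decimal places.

-633.673

N=6 nodes, M=9 members, R=3 reactions → 2N=12, M+R=12
member 0 (0-1): L=3.4283, (cx,cy)=(0.4965,0.8681)
member 1 (0-2): L=2.8780, (cx,cy)=(1.0000,0.0000)
member 2 (1-2): L=3.1999, (cx,cy)=(0.3675,-0.9300)
member 3 (1-3): L=2.9376, (cx,cy)=(0.9998,-0.0204)
member 4 (2-3): L=3.4065, (cx,cy)=(0.5170,0.8560)
member 5 (2-4): L=3.0480, (cx,cy)=(1.0000,0.0000)
member 6 (3-4): L=3.1874, (cx,cy)=(0.4038,-0.9149)
member 7 (3-5): L=2.8668, (cx,cy)=(0.9980,-0.0635)
member 8 (4-5): L=3.1547, (cx,cy)=(0.4989,0.8666)
solve A·x = −loads:
  F[0-1] = +665.6424 N (tension)
  F[0-2] = +1478.0798 N (tension)
  F[1-2] = -633.6726 N (compression)
  F[1-3] = +563.4575 N (tension)
  F[2-3] = +843.4316 N (tension)
  F[2-4] = +774.5745 N (tension)
  F[3-4] = -1918.3118 N (compression)
  F[3-5] = +0.0000 N (tension)
  F[4-5] = -0.0000 N (compression)
  Rx@0 = -1808.5400 N
  Ry@0 = -577.8199 N
  Ry@4 = +1754.9799 N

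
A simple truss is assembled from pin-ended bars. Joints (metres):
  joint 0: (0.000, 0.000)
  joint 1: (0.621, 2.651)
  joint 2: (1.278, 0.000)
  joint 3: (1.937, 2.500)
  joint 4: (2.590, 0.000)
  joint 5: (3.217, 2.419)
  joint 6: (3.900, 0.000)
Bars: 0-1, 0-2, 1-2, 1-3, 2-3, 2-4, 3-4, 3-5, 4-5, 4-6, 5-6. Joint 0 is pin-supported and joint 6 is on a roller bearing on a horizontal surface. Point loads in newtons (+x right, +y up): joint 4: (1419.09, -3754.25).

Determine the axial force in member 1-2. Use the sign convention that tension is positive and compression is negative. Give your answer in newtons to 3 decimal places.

1373.161

N=7 nodes, M=11 members, R=3 reactions → 2N=14, M+R=14
member 0 (0-1): L=2.7228, (cx,cy)=(0.2281,0.9736)
member 1 (0-2): L=1.2780, (cx,cy)=(1.0000,0.0000)
member 2 (1-2): L=2.7312, (cx,cy)=(0.2406,-0.9706)
member 3 (1-3): L=1.3246, (cx,cy)=(0.9935,-0.1140)
member 4 (2-3): L=2.5854, (cx,cy)=(0.2549,0.9670)
member 5 (2-4): L=1.3120, (cx,cy)=(1.0000,0.0000)
member 6 (3-4): L=2.5839, (cx,cy)=(0.2527,-0.9675)
member 7 (3-5): L=1.2826, (cx,cy)=(0.9980,-0.0632)
member 8 (4-5): L=2.4989, (cx,cy)=(0.2509,0.9680)
member 9 (4-6): L=1.3100, (cx,cy)=(1.0000,0.0000)
member 10 (5-6): L=2.5136, (cx,cy)=(0.2717,-0.9624)
solve A·x = −loads:
  F[0-1] = -1295.1799 N (compression)
  F[0-2] = +1714.4909 N (tension)
  F[1-2] = +1373.1608 N (tension)
  F[1-3] = -629.8252 N (compression)
  F[2-3] = -1378.3676 N (compression)
  F[2-4] = +2396.1461 N (tension)
  F[3-4] = +1390.2338 N (tension)
  F[3-5] = -1331.0548 N (compression)
  F[4-5] = +2488.7565 N (tension)
  F[4-6] = +703.9522 N (tension)
  F[5-6] = -2590.6814 N (compression)
  Rx@0 = -1419.0900 N
  Ry@0 = +1261.0429 N
  Ry@6 = +2493.2071 N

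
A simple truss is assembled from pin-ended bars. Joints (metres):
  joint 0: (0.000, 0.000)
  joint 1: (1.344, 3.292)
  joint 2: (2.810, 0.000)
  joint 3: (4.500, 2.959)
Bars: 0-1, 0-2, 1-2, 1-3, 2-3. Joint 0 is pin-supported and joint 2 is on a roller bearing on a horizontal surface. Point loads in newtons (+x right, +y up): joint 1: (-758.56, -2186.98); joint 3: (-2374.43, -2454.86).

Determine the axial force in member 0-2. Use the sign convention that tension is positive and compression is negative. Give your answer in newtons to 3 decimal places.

-1886.334

N=4 nodes, M=5 members, R=3 reactions → 2N=8, M+R=8
member 0 (0-1): L=3.5558, (cx,cy)=(0.3780,0.9258)
member 1 (0-2): L=2.8100, (cx,cy)=(1.0000,0.0000)
member 2 (1-2): L=3.6037, (cx,cy)=(0.4068,-0.9135)
member 3 (1-3): L=3.1735, (cx,cy)=(0.9945,-0.1049)
member 4 (2-3): L=3.4076, (cx,cy)=(0.4959,0.8684)
solve A·x = −loads:
  F[0-1] = -3298.2433 N (compression)
  F[0-2] = -1886.3341 N (compression)
  F[1-2] = +1054.5553 N (tension)
  F[1-3] = -922.1881 N (compression)
  F[2-3] = -2938.4714 N (compression)
  Rx@0 = +3132.9900 N
  Ry@0 = +3053.5648 N
  Ry@2 = +1588.2752 N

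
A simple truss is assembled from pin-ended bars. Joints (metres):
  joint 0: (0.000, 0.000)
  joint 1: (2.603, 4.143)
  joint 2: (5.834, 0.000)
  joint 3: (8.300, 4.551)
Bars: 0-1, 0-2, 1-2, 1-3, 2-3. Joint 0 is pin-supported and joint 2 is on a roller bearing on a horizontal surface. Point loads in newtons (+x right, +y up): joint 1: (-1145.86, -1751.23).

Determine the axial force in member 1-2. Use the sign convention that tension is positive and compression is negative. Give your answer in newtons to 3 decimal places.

41.050

N=4 nodes, M=5 members, R=3 reactions → 2N=8, M+R=8
member 0 (0-1): L=4.8929, (cx,cy)=(0.5320,0.8467)
member 1 (0-2): L=5.8340, (cx,cy)=(1.0000,0.0000)
member 2 (1-2): L=5.2539, (cx,cy)=(0.6150,-0.7886)
member 3 (1-3): L=5.7116, (cx,cy)=(0.9974,0.0714)
member 4 (2-3): L=5.1762, (cx,cy)=(0.4764,0.8792)
solve A·x = −loads:
  F[0-1] = -2106.4207 N (compression)
  F[0-2] = -25.2443 N (compression)
  F[1-2] = +41.0499 N (tension)
  F[1-3] = +0.0000 N (tension)
  F[2-3] = -0.0000 N (compression)
  Rx@0 = +1145.8600 N
  Ry@0 = +1783.6000 N
  Ry@2 = -32.3700 N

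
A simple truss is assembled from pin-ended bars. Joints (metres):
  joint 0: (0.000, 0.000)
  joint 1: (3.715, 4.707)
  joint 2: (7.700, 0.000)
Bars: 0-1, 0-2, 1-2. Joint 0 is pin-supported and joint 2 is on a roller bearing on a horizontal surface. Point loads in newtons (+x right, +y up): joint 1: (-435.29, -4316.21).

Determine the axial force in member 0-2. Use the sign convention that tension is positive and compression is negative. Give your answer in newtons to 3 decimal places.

N=3 nodes, M=3 members, R=3 reactions → 2N=6, M+R=6
member 0 (0-1): L=5.9964, (cx,cy)=(0.6195,0.7850)
member 1 (0-2): L=7.7000, (cx,cy)=(1.0000,0.0000)
member 2 (1-2): L=6.1673, (cx,cy)=(0.6461,-0.7632)
solve A·x = −loads:
  F[0-1] = -3184.6784 N (compression)
  F[0-2] = +1537.7333 N (tension)
  F[1-2] = -2379.8553 N (compression)
  Rx@0 = +435.2900 N
  Ry@0 = +2499.8710 N
  Ry@2 = +1816.3390 N

1537.733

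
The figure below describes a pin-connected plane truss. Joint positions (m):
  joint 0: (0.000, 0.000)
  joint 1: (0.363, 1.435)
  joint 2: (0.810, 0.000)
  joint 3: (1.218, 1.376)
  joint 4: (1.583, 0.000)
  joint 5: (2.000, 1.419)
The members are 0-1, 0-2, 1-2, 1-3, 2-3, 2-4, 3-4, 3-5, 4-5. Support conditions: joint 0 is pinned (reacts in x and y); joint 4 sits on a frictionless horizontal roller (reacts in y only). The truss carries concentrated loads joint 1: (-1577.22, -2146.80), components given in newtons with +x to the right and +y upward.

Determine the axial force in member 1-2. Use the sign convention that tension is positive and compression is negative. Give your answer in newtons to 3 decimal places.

944.603

N=6 nodes, M=9 members, R=3 reactions → 2N=12, M+R=12
member 0 (0-1): L=1.4802, (cx,cy)=(0.2452,0.9695)
member 1 (0-2): L=0.8100, (cx,cy)=(1.0000,0.0000)
member 2 (1-2): L=1.5030, (cx,cy)=(0.2974,-0.9548)
member 3 (1-3): L=0.8570, (cx,cy)=(0.9976,-0.0688)
member 4 (2-3): L=1.4352, (cx,cy)=(0.2843,0.9587)
member 5 (2-4): L=0.7730, (cx,cy)=(1.0000,0.0000)
member 6 (3-4): L=1.4236, (cx,cy)=(0.2564,-0.9666)
member 7 (3-5): L=0.7832, (cx,cy)=(0.9985,0.0549)
member 8 (4-5): L=1.4790, (cx,cy)=(0.2819,0.9594)
solve A·x = −loads:
  F[0-1] = -3181.4253 N (compression)
  F[0-2] = -797.0167 N (compression)
  F[1-2] = +944.6030 N (tension)
  F[1-3] = +517.3158 N (tension)
  F[2-3] = -940.6719 N (compression)
  F[2-4] = -248.6760 N (compression)
  F[3-4] = +969.8961 N (tension)
  F[3-5] = +0.0000 N (tension)
  F[4-5] = -0.0000 N (compression)
  Rx@0 = +1577.2200 N
  Ry@0 = +3084.2746 N
  Ry@4 = -937.4746 N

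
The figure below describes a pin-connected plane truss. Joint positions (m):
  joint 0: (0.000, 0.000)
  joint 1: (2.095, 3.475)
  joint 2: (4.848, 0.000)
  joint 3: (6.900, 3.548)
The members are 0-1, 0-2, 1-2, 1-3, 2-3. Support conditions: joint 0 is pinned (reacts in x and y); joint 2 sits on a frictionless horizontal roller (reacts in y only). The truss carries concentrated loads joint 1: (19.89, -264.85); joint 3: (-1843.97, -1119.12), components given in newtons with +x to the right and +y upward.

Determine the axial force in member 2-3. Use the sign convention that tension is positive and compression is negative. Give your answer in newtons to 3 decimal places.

N=4 nodes, M=5 members, R=3 reactions → 2N=8, M+R=8
member 0 (0-1): L=4.0577, (cx,cy)=(0.5163,0.8564)
member 1 (0-2): L=4.8480, (cx,cy)=(1.0000,0.0000)
member 2 (1-2): L=4.4334, (cx,cy)=(0.6210,-0.7838)
member 3 (1-3): L=4.8056, (cx,cy)=(0.9999,0.0152)
member 4 (2-3): L=4.0987, (cx,cy)=(0.5007,0.8656)
solve A·x = −loads:
  F[0-1] = -1181.6398 N (compression)
  F[0-2] = -1213.9914 N (compression)
  F[1-2] = +929.7521 N (tension)
  F[1-3] = -1207.4702 N (compression)
  F[2-3] = -1271.6213 N (compression)
  Rx@0 = +1824.0800 N
  Ry@0 = +1011.9607 N
  Ry@2 = +372.0093 N

-1271.621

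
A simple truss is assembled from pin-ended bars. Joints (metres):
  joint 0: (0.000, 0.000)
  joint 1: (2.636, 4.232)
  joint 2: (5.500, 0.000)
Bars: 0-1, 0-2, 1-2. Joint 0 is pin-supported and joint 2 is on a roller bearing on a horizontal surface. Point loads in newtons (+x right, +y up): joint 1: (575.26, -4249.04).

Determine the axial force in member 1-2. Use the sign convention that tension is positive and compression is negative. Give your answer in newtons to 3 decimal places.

N=3 nodes, M=3 members, R=3 reactions → 2N=6, M+R=6
member 0 (0-1): L=4.9858, (cx,cy)=(0.5287,0.8488)
member 1 (0-2): L=5.5000, (cx,cy)=(1.0000,0.0000)
member 2 (1-2): L=5.1100, (cx,cy)=(0.5605,-0.8282)
solve A·x = −loads:
  F[0-1] = -2085.2223 N (compression)
  F[0-2] = +1677.7175 N (tension)
  F[1-2] = -2993.4262 N (compression)
  Rx@0 = -575.2600 N
  Ry@0 = +1769.9546 N
  Ry@2 = +2479.0854 N

-2993.426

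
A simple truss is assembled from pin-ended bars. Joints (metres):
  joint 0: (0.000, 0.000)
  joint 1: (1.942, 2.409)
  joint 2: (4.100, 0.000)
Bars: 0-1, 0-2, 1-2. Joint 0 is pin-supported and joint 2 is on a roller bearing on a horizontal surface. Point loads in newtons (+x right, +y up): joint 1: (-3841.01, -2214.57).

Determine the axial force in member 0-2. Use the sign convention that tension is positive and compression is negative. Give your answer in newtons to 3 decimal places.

N=3 nodes, M=3 members, R=3 reactions → 2N=6, M+R=6
member 0 (0-1): L=3.0943, (cx,cy)=(0.6276,0.7785)
member 1 (0-2): L=4.1000, (cx,cy)=(1.0000,0.0000)
member 2 (1-2): L=3.2342, (cx,cy)=(0.6672,-0.7448)
solve A·x = −loads:
  F[0-1] = -4396.0371 N (compression)
  F[0-2] = -1082.0257 N (compression)
  F[1-2] = +1621.6497 N (tension)
  Rx@0 = +3841.0100 N
  Ry@0 = +3422.4476 N
  Ry@2 = -1207.8776 N

-1082.026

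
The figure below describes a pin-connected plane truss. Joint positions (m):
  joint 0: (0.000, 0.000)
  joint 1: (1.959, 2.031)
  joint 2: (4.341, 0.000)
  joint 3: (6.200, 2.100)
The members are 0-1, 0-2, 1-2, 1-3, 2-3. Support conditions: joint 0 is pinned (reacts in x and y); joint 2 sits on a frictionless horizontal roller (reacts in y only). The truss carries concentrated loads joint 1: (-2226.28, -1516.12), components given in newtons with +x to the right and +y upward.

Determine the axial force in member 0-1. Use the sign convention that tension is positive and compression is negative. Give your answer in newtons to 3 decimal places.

-2603.024

N=4 nodes, M=5 members, R=3 reactions → 2N=8, M+R=8
member 0 (0-1): L=2.8218, (cx,cy)=(0.6942,0.7197)
member 1 (0-2): L=4.3410, (cx,cy)=(1.0000,0.0000)
member 2 (1-2): L=3.1303, (cx,cy)=(0.7609,-0.6488)
member 3 (1-3): L=4.2416, (cx,cy)=(0.9999,0.0163)
member 4 (2-3): L=2.8046, (cx,cy)=(0.6628,0.7488)
solve A·x = −loads:
  F[0-1] = -2603.0241 N (compression)
  F[0-2] = -419.1723 N (compression)
  F[1-2] = +550.8574 N (tension)
  F[1-3] = +0.0000 N (tension)
  F[2-3] = -0.0000 N (compression)
  Rx@0 = +2226.2800 N
  Ry@0 = +1873.5251 N
  Ry@2 = -357.4051 N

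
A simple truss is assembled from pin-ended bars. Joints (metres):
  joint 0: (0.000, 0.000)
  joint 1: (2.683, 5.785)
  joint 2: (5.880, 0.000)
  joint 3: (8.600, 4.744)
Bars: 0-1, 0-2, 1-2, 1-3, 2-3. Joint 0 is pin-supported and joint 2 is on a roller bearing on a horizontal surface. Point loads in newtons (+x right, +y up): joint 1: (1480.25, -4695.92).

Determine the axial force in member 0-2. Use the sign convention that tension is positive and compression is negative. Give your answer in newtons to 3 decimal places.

1988.964

N=4 nodes, M=5 members, R=3 reactions → 2N=8, M+R=8
member 0 (0-1): L=6.3769, (cx,cy)=(0.4207,0.9072)
member 1 (0-2): L=5.8800, (cx,cy)=(1.0000,0.0000)
member 2 (1-2): L=6.6096, (cx,cy)=(0.4837,-0.8752)
member 3 (1-3): L=6.0079, (cx,cy)=(0.9849,-0.1733)
member 4 (2-3): L=5.4684, (cx,cy)=(0.4974,0.8675)
solve A·x = −loads:
  F[0-1] = -1209.0983 N (compression)
  F[0-2] = +1988.9637 N (tension)
  F[1-2] = -4112.0700 N (compression)
  F[1-3] = -0.0000 N (tension)
  F[2-3] = +0.0000 N (tension)
  Rx@0 = -1480.2500 N
  Ry@0 = +1096.8724 N
  Ry@2 = +3599.0476 N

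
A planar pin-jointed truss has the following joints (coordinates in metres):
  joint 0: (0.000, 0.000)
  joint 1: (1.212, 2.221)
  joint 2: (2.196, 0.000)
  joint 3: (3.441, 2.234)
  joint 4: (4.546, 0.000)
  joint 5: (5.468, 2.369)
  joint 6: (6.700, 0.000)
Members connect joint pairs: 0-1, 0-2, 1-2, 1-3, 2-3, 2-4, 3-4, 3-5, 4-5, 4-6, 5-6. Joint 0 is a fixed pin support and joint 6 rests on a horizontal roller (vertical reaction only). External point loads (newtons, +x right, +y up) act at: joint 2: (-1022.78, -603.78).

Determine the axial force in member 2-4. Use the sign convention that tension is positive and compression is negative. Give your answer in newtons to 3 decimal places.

288.694

N=7 nodes, M=11 members, R=3 reactions → 2N=14, M+R=14
member 0 (0-1): L=2.5302, (cx,cy)=(0.4790,0.8778)
member 1 (0-2): L=2.1960, (cx,cy)=(1.0000,0.0000)
member 2 (1-2): L=2.4292, (cx,cy)=(0.4051,-0.9143)
member 3 (1-3): L=2.2290, (cx,cy)=(1.0000,0.0058)
member 4 (2-3): L=2.5575, (cx,cy)=(0.4868,0.8735)
member 5 (2-4): L=2.3500, (cx,cy)=(1.0000,0.0000)
member 6 (3-4): L=2.4923, (cx,cy)=(0.4434,-0.8963)
member 7 (3-5): L=2.0315, (cx,cy)=(0.9978,0.0665)
member 8 (4-5): L=2.5421, (cx,cy)=(0.3627,0.9319)
member 9 (4-6): L=2.1540, (cx,cy)=(1.0000,0.0000)
member 10 (5-6): L=2.6702, (cx,cy)=(0.4614,-0.8872)
solve A·x = −loads:
  F[0-1] = -462.3856 N (compression)
  F[0-2] = -801.2889 N (compression)
  F[1-2] = +441.3824 N (tension)
  F[1-3] = -400.2881 N (compression)
  F[2-3] = +229.2246 N (tension)
  F[2-4] = +288.6938 N (tension)
  F[3-4] = -234.5062 N (compression)
  F[3-5] = -185.1329 N (compression)
  F[4-5] = +225.5569 N (tension)
  F[4-6] = +102.9158 N (tension)
  F[5-6] = -223.0568 N (compression)
  Rx@0 = +1022.7800 N
  Ry@0 = +405.8843 N
  Ry@6 = +197.8957 N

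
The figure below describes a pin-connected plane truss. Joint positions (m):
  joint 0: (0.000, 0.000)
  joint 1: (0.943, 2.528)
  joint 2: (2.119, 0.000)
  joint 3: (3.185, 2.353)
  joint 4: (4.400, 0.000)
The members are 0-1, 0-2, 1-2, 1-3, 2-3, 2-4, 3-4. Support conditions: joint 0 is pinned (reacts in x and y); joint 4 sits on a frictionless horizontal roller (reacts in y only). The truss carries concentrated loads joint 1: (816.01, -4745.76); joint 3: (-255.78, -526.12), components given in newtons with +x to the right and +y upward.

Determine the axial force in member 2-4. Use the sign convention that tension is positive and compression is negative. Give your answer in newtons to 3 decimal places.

893.303

N=5 nodes, M=7 members, R=3 reactions → 2N=10, M+R=10
member 0 (0-1): L=2.6982, (cx,cy)=(0.3495,0.9369)
member 1 (0-2): L=2.1190, (cx,cy)=(1.0000,0.0000)
member 2 (1-2): L=2.7881, (cx,cy)=(0.4218,-0.9067)
member 3 (1-3): L=2.2488, (cx,cy)=(0.9970,-0.0778)
member 4 (2-3): L=2.5832, (cx,cy)=(0.4127,0.9109)
member 5 (2-4): L=2.2810, (cx,cy)=(1.0000,0.0000)
member 6 (3-4): L=2.6482, (cx,cy)=(0.4588,-0.8885)
solve A·x = −loads:
  F[0-1] = -3780.2835 N (compression)
  F[0-2] = +1881.4325 N (tension)
  F[1-2] = -1186.8663 N (compression)
  F[1-3] = -1641.5875 N (compression)
  F[2-3] = +1181.4104 N (tension)
  F[2-4] = +893.3025 N (tension)
  F[3-4] = -1947.0139 N (compression)
  Rx@0 = -560.2300 N
  Ry@0 = +3541.8875 N
  Ry@4 = +1729.9925 N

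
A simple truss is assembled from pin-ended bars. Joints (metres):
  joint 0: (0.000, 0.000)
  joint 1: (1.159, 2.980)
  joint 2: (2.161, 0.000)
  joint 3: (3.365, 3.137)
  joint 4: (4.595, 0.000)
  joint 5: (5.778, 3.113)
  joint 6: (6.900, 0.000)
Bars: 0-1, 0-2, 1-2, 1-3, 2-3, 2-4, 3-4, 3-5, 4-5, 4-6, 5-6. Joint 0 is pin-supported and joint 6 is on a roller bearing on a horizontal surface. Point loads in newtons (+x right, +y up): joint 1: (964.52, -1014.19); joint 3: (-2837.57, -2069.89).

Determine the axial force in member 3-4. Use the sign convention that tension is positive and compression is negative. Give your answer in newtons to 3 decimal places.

-326.585

N=7 nodes, M=11 members, R=3 reactions → 2N=14, M+R=14
member 0 (0-1): L=3.1974, (cx,cy)=(0.3625,0.9320)
member 1 (0-2): L=2.1610, (cx,cy)=(1.0000,0.0000)
member 2 (1-2): L=3.1439, (cx,cy)=(0.3187,-0.9479)
member 3 (1-3): L=2.2116, (cx,cy)=(0.9975,0.0710)
member 4 (2-3): L=3.3601, (cx,cy)=(0.3583,0.9336)
member 5 (2-4): L=2.4340, (cx,cy)=(1.0000,0.0000)
member 6 (3-4): L=3.3695, (cx,cy)=(0.3650,-0.9310)
member 7 (3-5): L=2.4131, (cx,cy)=(1.0000,-0.0099)
member 8 (4-5): L=3.3302, (cx,cy)=(0.3552,0.9348)
member 9 (4-6): L=2.3050, (cx,cy)=(1.0000,0.0000)
member 10 (5-6): L=3.3090, (cx,cy)=(0.3391,-0.9408)
solve A·x = −loads:
  F[0-1] = -2980.4781 N (compression)
  F[0-2] = -792.6969 N (compression)
  F[1-2] = +1667.1849 N (tension)
  F[1-3] = -2582.7339 N (compression)
  F[2-3] = -1692.6402 N (compression)
  F[2-4] = +345.1560 N (tension)
  F[3-4] = -326.5849 N (compression)
  F[3-5] = -225.9516 N (compression)
  F[4-5] = +325.2626 N (tension)
  F[4-6] = +110.3962 N (tension)
  F[5-6] = -325.5829 N (compression)
  Rx@0 = +1873.0500 N
  Ry@0 = +2777.7846 N
  Ry@6 = +306.2954 N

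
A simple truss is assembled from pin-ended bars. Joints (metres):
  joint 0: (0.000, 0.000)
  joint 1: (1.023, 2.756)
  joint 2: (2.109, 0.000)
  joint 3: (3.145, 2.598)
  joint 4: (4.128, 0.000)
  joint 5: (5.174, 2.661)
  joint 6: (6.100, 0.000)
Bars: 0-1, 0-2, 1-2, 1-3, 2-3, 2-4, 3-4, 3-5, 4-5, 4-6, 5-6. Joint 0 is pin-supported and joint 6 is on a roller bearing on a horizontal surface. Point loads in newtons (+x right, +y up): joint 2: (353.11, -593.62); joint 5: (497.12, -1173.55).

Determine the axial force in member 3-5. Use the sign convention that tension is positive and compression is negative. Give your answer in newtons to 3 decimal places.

-93.228

N=7 nodes, M=11 members, R=3 reactions → 2N=14, M+R=14
member 0 (0-1): L=2.9397, (cx,cy)=(0.3480,0.9375)
member 1 (0-2): L=2.1090, (cx,cy)=(1.0000,0.0000)
member 2 (1-2): L=2.9623, (cx,cy)=(0.3666,-0.9304)
member 3 (1-3): L=2.1279, (cx,cy)=(0.9972,-0.0743)
member 4 (2-3): L=2.7969, (cx,cy)=(0.3704,0.9289)
member 5 (2-4): L=2.0190, (cx,cy)=(1.0000,0.0000)
member 6 (3-4): L=2.7777, (cx,cy)=(0.3539,-0.9353)
member 7 (3-5): L=2.0300, (cx,cy)=(0.9995,0.0310)
member 8 (4-5): L=2.8592, (cx,cy)=(0.3658,0.9307)
member 9 (4-6): L=1.9720, (cx,cy)=(1.0000,0.0000)
member 10 (5-6): L=2.8175, (cx,cy)=(0.3287,-0.9444)
solve A·x = −loads:
  F[0-1] = -372.9858 N (compression)
  F[0-2] = +980.0254 N (tension)
  F[1-2] = +397.9042 N (tension)
  F[1-3] = -276.4353 N (compression)
  F[2-3] = +240.5291 N (tension)
  F[2-4] = +683.6992 N (tension)
  F[3-4] = -263.9181 N (compression)
  F[3-5] = -93.2279 N (compression)
  F[4-5] = +265.2254 N (tension)
  F[4-6] = +493.2739 N (tension)
  F[5-6] = -1500.8715 N (compression)
  Rx@0 = -850.2300 N
  Ry@0 = +349.6735 N
  Ry@6 = +1417.4965 N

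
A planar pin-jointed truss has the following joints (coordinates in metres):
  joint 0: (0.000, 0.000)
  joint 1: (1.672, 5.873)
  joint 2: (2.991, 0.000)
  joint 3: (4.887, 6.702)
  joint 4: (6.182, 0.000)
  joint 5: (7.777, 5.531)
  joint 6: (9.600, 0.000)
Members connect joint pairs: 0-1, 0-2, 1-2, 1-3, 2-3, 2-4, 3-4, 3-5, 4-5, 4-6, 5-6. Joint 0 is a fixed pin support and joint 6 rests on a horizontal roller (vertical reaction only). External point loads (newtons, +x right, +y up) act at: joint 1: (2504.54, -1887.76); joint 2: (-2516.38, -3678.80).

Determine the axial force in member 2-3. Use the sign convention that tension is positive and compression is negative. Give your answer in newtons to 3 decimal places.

N=7 nodes, M=11 members, R=3 reactions → 2N=14, M+R=14
member 0 (0-1): L=6.1064, (cx,cy)=(0.2738,0.9618)
member 1 (0-2): L=2.9910, (cx,cy)=(1.0000,0.0000)
member 2 (1-2): L=6.0193, (cx,cy)=(0.2191,-0.9757)
member 3 (1-3): L=3.3202, (cx,cy)=(0.9683,0.2497)
member 4 (2-3): L=6.9650, (cx,cy)=(0.2722,0.9622)
member 5 (2-4): L=3.1910, (cx,cy)=(1.0000,0.0000)
member 6 (3-4): L=6.8260, (cx,cy)=(0.1897,-0.9818)
member 7 (3-5): L=3.1182, (cx,cy)=(0.9268,-0.3755)
member 8 (4-5): L=5.7564, (cx,cy)=(0.2771,0.9608)
member 9 (4-6): L=3.4180, (cx,cy)=(1.0000,0.0000)
member 10 (5-6): L=5.8237, (cx,cy)=(0.3130,-0.9497)
solve A·x = −loads:
  F[0-1] = -2661.0933 N (compression)
  F[0-2] = +716.8008 N (tension)
  F[1-2] = -156.9983 N (compression)
  F[1-3] = -3303.4079 N (compression)
  F[2-3] = +3982.3735 N (tension)
  F[2-4] = +2114.7077 N (tension)
  F[3-4] = -2376.1145 N (compression)
  F[3-5] = -1795.3210 N (compression)
  F[4-5] = +2428.0291 N (tension)
  F[4-6] = +991.1522 N (tension)
  F[5-6] = -3166.2955 N (compression)
  Rx@0 = +11.8400 N
  Ry@0 = +2559.3945 N
  Ry@6 = +3007.1655 N

3982.374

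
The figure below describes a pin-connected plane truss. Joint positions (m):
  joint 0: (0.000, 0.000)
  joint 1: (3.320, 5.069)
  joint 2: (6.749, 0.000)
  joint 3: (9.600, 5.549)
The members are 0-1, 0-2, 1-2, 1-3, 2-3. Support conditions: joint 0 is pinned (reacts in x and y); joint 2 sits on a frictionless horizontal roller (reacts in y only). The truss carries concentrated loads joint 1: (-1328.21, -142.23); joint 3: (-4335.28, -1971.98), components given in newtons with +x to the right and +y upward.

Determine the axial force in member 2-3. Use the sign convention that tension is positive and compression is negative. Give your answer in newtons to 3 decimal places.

N=4 nodes, M=5 members, R=3 reactions → 2N=8, M+R=8
member 0 (0-1): L=6.0595, (cx,cy)=(0.5479,0.8365)
member 1 (0-2): L=6.7490, (cx,cy)=(1.0000,0.0000)
member 2 (1-2): L=6.1199, (cx,cy)=(0.5603,-0.8283)
member 3 (1-3): L=6.2983, (cx,cy)=(0.9971,0.0762)
member 4 (2-3): L=6.2386, (cx,cy)=(0.4570,0.8895)
solve A·x = −loads:
  F[0-1] = -4544.0252 N (compression)
  F[0-2] = -3173.8058 N (compression)
  F[1-2] = +4098.5137 N (tension)
  F[1-3] = -3467.9822 N (compression)
  F[2-3] = -1919.8908 N (compression)
  Rx@0 = +5663.4900 N
  Ry@0 = +3801.2679 N
  Ry@2 = -1687.0579 N

-1919.891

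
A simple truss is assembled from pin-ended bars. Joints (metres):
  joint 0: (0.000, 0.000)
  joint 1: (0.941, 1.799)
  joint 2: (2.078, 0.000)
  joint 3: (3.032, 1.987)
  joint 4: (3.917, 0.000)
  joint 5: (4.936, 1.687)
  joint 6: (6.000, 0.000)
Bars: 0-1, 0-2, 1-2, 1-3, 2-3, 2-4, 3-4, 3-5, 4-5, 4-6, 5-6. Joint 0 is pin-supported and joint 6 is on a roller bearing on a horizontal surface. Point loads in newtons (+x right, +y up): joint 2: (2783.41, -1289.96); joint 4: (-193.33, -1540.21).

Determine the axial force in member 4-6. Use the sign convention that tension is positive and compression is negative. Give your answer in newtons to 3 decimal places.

N=7 nodes, M=11 members, R=3 reactions → 2N=14, M+R=14
member 0 (0-1): L=2.0302, (cx,cy)=(0.4635,0.8861)
member 1 (0-2): L=2.0780, (cx,cy)=(1.0000,0.0000)
member 2 (1-2): L=2.1282, (cx,cy)=(0.5343,-0.8453)
member 3 (1-3): L=2.0994, (cx,cy)=(0.9960,0.0895)
member 4 (2-3): L=2.2042, (cx,cy)=(0.4328,0.9015)
member 5 (2-4): L=1.8390, (cx,cy)=(1.0000,0.0000)
member 6 (3-4): L=2.1752, (cx,cy)=(0.4069,-0.9135)
member 7 (3-5): L=1.9275, (cx,cy)=(0.9878,-0.1556)
member 8 (4-5): L=1.9709, (cx,cy)=(0.5170,0.8560)
member 9 (4-6): L=2.0830, (cx,cy)=(1.0000,0.0000)
member 10 (5-6): L=1.9945, (cx,cy)=(0.5335,-0.8458)
solve A·x = −loads:
  F[0-1] = -1555.0292 N (compression)
  F[0-2] = +3310.8229 N (tension)
  F[1-2] = +1469.8641 N (tension)
  F[1-3] = -1512.1047 N (compression)
  F[2-3] = +52.6383 N (tension)
  F[2-4] = +1289.9169 N (tension)
  F[3-4] = +378.6967 N (tension)
  F[3-5] = -1657.5244 N (compression)
  F[4-5] = +1395.2345 N (tension)
  F[4-6] = +915.9461 N (tension)
  F[5-6] = -1716.9759 N (compression)
  Rx@0 = -2590.0800 N
  Ry@0 = +1377.9134 N
  Ry@6 = +1452.2566 N

915.946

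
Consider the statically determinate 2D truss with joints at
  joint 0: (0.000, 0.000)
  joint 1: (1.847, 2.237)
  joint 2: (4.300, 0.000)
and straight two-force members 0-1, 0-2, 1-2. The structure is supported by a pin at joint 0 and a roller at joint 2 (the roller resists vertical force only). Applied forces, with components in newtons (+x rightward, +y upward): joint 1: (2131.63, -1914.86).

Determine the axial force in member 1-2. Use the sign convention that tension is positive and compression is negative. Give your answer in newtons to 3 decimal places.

-2866.380

N=3 nodes, M=3 members, R=3 reactions → 2N=6, M+R=6
member 0 (0-1): L=2.9010, (cx,cy)=(0.6367,0.7711)
member 1 (0-2): L=4.3000, (cx,cy)=(1.0000,0.0000)
member 2 (1-2): L=3.3198, (cx,cy)=(0.7389,-0.6738)
solve A·x = −loads:
  F[0-1] = +21.5043 N (tension)
  F[0-2] = +2117.9385 N (tension)
  F[1-2] = -2866.3799 N (compression)
  Rx@0 = -2131.6300 N
  Ry@0 = -16.5825 N
  Ry@2 = +1931.4425 N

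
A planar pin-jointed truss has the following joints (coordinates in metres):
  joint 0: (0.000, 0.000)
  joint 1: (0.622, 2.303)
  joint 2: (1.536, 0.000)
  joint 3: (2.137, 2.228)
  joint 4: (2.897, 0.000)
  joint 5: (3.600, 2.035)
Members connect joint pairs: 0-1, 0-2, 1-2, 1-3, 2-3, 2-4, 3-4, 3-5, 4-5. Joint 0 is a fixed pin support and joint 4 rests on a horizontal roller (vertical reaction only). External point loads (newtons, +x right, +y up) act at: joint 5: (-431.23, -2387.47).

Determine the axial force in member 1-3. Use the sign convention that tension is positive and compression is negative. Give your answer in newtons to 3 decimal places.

188.297

N=6 nodes, M=9 members, R=3 reactions → 2N=12, M+R=12
member 0 (0-1): L=2.3855, (cx,cy)=(0.2607,0.9654)
member 1 (0-2): L=1.5360, (cx,cy)=(1.0000,0.0000)
member 2 (1-2): L=2.4777, (cx,cy)=(0.3689,-0.9295)
member 3 (1-3): L=1.5169, (cx,cy)=(0.9988,-0.0494)
member 4 (2-3): L=2.3076, (cx,cy)=(0.2604,0.9655)
member 5 (2-4): L=1.3610, (cx,cy)=(1.0000,0.0000)
member 6 (3-4): L=2.3541, (cx,cy)=(0.3228,-0.9465)
member 7 (3-5): L=1.4757, (cx,cy)=(0.9914,-0.1308)
member 8 (4-5): L=2.1530, (cx,cy)=(0.3265,0.9452)
solve A·x = −loads:
  F[0-1] = +286.3420 N (tension)
  F[0-2] = -505.8908 N (compression)
  F[1-2] = -307.4286 N (compression)
  F[1-3] = +188.2967 N (tension)
  F[2-3] = +295.9609 N (tension)
  F[2-4] = -696.3764 N (compression)
  F[3-4] = -344.5391 N (compression)
  F[3-5] = +379.6407 N (tension)
  F[4-5] = -2473.3833 N (compression)
  Rx@0 = +431.2300 N
  Ry@0 = -276.4371 N
  Ry@4 = +2663.9071 N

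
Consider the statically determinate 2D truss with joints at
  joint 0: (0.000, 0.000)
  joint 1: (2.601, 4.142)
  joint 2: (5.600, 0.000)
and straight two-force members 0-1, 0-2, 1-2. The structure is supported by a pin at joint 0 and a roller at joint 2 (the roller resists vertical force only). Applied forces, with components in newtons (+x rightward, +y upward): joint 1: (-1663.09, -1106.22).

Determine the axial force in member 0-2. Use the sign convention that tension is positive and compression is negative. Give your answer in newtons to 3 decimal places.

-518.629

N=3 nodes, M=3 members, R=3 reactions → 2N=6, M+R=6
member 0 (0-1): L=4.8909, (cx,cy)=(0.5318,0.8469)
member 1 (0-2): L=5.6000, (cx,cy)=(1.0000,0.0000)
member 2 (1-2): L=5.1137, (cx,cy)=(0.5865,-0.8100)
solve A·x = −loads:
  F[0-1] = -2152.0557 N (compression)
  F[0-2] = -518.6293 N (compression)
  F[1-2] = +884.3370 N (tension)
  Rx@0 = +1663.0900 N
  Ry@0 = +1822.5130 N
  Ry@2 = -716.2930 N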